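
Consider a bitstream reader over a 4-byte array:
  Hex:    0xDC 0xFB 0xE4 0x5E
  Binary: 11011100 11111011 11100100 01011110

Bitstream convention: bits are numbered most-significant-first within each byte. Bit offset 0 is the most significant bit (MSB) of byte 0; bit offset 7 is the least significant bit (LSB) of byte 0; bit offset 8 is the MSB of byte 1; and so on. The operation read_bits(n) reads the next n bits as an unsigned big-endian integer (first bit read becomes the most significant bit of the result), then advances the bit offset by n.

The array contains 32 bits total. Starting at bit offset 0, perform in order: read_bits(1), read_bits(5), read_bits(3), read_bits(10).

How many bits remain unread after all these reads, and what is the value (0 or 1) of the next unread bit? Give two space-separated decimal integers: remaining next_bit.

Read 1: bits[0:1] width=1 -> value=1 (bin 1); offset now 1 = byte 0 bit 1; 31 bits remain
Read 2: bits[1:6] width=5 -> value=23 (bin 10111); offset now 6 = byte 0 bit 6; 26 bits remain
Read 3: bits[6:9] width=3 -> value=1 (bin 001); offset now 9 = byte 1 bit 1; 23 bits remain
Read 4: bits[9:19] width=10 -> value=991 (bin 1111011111); offset now 19 = byte 2 bit 3; 13 bits remain

Answer: 13 0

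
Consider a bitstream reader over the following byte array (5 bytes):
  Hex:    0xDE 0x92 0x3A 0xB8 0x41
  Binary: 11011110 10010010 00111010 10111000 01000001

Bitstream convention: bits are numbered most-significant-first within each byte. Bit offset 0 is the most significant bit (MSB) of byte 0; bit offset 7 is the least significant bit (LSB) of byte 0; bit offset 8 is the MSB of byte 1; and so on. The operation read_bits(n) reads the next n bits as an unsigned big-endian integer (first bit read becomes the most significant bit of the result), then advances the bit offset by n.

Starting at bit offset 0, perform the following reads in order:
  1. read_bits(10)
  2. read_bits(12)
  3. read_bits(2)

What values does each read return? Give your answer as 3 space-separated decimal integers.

Answer: 890 1166 2

Derivation:
Read 1: bits[0:10] width=10 -> value=890 (bin 1101111010); offset now 10 = byte 1 bit 2; 30 bits remain
Read 2: bits[10:22] width=12 -> value=1166 (bin 010010001110); offset now 22 = byte 2 bit 6; 18 bits remain
Read 3: bits[22:24] width=2 -> value=2 (bin 10); offset now 24 = byte 3 bit 0; 16 bits remain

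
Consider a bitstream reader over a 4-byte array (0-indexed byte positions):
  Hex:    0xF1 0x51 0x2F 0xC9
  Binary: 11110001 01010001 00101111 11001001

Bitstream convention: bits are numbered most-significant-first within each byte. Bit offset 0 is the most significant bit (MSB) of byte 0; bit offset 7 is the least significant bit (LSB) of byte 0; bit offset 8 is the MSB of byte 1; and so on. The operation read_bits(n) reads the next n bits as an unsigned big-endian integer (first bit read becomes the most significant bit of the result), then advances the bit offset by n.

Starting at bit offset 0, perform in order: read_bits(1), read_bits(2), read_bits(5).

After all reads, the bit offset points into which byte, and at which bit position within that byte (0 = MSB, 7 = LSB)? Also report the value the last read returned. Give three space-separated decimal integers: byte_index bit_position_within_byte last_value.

Read 1: bits[0:1] width=1 -> value=1 (bin 1); offset now 1 = byte 0 bit 1; 31 bits remain
Read 2: bits[1:3] width=2 -> value=3 (bin 11); offset now 3 = byte 0 bit 3; 29 bits remain
Read 3: bits[3:8] width=5 -> value=17 (bin 10001); offset now 8 = byte 1 bit 0; 24 bits remain

Answer: 1 0 17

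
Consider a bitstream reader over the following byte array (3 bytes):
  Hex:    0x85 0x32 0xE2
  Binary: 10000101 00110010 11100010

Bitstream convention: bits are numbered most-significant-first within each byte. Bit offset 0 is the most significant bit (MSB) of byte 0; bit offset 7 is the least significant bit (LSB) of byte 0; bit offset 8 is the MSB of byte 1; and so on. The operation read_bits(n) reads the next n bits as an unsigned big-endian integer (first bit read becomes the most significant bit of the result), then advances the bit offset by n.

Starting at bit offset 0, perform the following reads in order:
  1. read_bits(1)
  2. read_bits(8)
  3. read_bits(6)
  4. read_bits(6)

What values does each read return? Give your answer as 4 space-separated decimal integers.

Answer: 1 10 25 28

Derivation:
Read 1: bits[0:1] width=1 -> value=1 (bin 1); offset now 1 = byte 0 bit 1; 23 bits remain
Read 2: bits[1:9] width=8 -> value=10 (bin 00001010); offset now 9 = byte 1 bit 1; 15 bits remain
Read 3: bits[9:15] width=6 -> value=25 (bin 011001); offset now 15 = byte 1 bit 7; 9 bits remain
Read 4: bits[15:21] width=6 -> value=28 (bin 011100); offset now 21 = byte 2 bit 5; 3 bits remain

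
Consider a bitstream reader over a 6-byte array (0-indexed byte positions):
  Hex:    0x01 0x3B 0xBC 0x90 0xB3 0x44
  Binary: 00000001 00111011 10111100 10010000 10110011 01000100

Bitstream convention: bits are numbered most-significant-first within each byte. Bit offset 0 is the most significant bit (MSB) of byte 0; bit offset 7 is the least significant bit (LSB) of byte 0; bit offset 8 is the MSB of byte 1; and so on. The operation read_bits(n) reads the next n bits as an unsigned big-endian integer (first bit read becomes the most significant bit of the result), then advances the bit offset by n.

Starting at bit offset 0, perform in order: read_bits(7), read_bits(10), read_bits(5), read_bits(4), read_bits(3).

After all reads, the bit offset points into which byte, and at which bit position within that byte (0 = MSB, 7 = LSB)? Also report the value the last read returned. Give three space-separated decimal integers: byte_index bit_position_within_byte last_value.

Answer: 3 5 2

Derivation:
Read 1: bits[0:7] width=7 -> value=0 (bin 0000000); offset now 7 = byte 0 bit 7; 41 bits remain
Read 2: bits[7:17] width=10 -> value=631 (bin 1001110111); offset now 17 = byte 2 bit 1; 31 bits remain
Read 3: bits[17:22] width=5 -> value=15 (bin 01111); offset now 22 = byte 2 bit 6; 26 bits remain
Read 4: bits[22:26] width=4 -> value=2 (bin 0010); offset now 26 = byte 3 bit 2; 22 bits remain
Read 5: bits[26:29] width=3 -> value=2 (bin 010); offset now 29 = byte 3 bit 5; 19 bits remain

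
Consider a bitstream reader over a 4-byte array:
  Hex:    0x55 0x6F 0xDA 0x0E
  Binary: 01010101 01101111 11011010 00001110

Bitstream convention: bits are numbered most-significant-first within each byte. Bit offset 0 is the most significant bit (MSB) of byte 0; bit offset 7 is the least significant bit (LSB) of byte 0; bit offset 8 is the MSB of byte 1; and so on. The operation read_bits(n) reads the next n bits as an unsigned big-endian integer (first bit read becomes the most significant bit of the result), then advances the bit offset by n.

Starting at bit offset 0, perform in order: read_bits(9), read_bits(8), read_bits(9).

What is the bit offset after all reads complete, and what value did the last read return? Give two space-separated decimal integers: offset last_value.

Read 1: bits[0:9] width=9 -> value=170 (bin 010101010); offset now 9 = byte 1 bit 1; 23 bits remain
Read 2: bits[9:17] width=8 -> value=223 (bin 11011111); offset now 17 = byte 2 bit 1; 15 bits remain
Read 3: bits[17:26] width=9 -> value=360 (bin 101101000); offset now 26 = byte 3 bit 2; 6 bits remain

Answer: 26 360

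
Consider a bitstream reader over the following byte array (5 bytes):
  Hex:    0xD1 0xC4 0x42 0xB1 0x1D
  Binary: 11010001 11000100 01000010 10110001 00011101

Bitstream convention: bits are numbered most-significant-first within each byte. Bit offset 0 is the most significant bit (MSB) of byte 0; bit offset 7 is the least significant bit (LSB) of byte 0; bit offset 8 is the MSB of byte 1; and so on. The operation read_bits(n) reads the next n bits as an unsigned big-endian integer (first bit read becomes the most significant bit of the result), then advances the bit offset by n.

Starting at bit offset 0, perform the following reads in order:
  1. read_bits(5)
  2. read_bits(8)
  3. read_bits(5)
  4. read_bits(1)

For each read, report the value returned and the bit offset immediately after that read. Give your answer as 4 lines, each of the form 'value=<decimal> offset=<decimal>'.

Answer: value=26 offset=5
value=56 offset=13
value=17 offset=18
value=0 offset=19

Derivation:
Read 1: bits[0:5] width=5 -> value=26 (bin 11010); offset now 5 = byte 0 bit 5; 35 bits remain
Read 2: bits[5:13] width=8 -> value=56 (bin 00111000); offset now 13 = byte 1 bit 5; 27 bits remain
Read 3: bits[13:18] width=5 -> value=17 (bin 10001); offset now 18 = byte 2 bit 2; 22 bits remain
Read 4: bits[18:19] width=1 -> value=0 (bin 0); offset now 19 = byte 2 bit 3; 21 bits remain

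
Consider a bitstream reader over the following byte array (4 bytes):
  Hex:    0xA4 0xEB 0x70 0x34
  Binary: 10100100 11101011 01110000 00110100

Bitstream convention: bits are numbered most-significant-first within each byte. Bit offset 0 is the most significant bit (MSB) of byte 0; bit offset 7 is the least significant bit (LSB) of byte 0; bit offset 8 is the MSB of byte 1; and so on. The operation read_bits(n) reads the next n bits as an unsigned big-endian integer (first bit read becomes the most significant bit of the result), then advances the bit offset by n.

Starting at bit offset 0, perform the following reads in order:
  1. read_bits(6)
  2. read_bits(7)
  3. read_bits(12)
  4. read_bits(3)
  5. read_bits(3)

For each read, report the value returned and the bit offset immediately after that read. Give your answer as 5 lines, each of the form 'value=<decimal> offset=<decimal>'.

Answer: value=41 offset=6
value=29 offset=13
value=1760 offset=25
value=3 offset=28
value=2 offset=31

Derivation:
Read 1: bits[0:6] width=6 -> value=41 (bin 101001); offset now 6 = byte 0 bit 6; 26 bits remain
Read 2: bits[6:13] width=7 -> value=29 (bin 0011101); offset now 13 = byte 1 bit 5; 19 bits remain
Read 3: bits[13:25] width=12 -> value=1760 (bin 011011100000); offset now 25 = byte 3 bit 1; 7 bits remain
Read 4: bits[25:28] width=3 -> value=3 (bin 011); offset now 28 = byte 3 bit 4; 4 bits remain
Read 5: bits[28:31] width=3 -> value=2 (bin 010); offset now 31 = byte 3 bit 7; 1 bits remain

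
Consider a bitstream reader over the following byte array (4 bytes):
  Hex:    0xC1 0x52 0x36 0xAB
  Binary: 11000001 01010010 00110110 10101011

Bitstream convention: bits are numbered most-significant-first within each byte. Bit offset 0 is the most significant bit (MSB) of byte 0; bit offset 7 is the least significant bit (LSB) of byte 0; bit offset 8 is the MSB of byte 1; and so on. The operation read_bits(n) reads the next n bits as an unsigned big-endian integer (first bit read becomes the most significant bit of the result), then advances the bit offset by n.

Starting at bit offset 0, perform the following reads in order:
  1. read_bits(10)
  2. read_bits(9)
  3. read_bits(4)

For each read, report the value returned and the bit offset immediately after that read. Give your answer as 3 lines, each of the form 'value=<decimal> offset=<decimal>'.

Read 1: bits[0:10] width=10 -> value=773 (bin 1100000101); offset now 10 = byte 1 bit 2; 22 bits remain
Read 2: bits[10:19] width=9 -> value=145 (bin 010010001); offset now 19 = byte 2 bit 3; 13 bits remain
Read 3: bits[19:23] width=4 -> value=11 (bin 1011); offset now 23 = byte 2 bit 7; 9 bits remain

Answer: value=773 offset=10
value=145 offset=19
value=11 offset=23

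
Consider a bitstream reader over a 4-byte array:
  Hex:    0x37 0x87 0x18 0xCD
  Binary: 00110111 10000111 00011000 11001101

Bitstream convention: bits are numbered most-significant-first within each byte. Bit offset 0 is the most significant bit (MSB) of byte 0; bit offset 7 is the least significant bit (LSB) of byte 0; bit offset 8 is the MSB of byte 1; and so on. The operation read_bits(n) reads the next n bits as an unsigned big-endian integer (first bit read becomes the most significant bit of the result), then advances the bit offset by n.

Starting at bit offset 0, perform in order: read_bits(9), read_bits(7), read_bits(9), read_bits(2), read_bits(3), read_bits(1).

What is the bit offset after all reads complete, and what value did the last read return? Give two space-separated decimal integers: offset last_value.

Answer: 31 0

Derivation:
Read 1: bits[0:9] width=9 -> value=111 (bin 001101111); offset now 9 = byte 1 bit 1; 23 bits remain
Read 2: bits[9:16] width=7 -> value=7 (bin 0000111); offset now 16 = byte 2 bit 0; 16 bits remain
Read 3: bits[16:25] width=9 -> value=49 (bin 000110001); offset now 25 = byte 3 bit 1; 7 bits remain
Read 4: bits[25:27] width=2 -> value=2 (bin 10); offset now 27 = byte 3 bit 3; 5 bits remain
Read 5: bits[27:30] width=3 -> value=3 (bin 011); offset now 30 = byte 3 bit 6; 2 bits remain
Read 6: bits[30:31] width=1 -> value=0 (bin 0); offset now 31 = byte 3 bit 7; 1 bits remain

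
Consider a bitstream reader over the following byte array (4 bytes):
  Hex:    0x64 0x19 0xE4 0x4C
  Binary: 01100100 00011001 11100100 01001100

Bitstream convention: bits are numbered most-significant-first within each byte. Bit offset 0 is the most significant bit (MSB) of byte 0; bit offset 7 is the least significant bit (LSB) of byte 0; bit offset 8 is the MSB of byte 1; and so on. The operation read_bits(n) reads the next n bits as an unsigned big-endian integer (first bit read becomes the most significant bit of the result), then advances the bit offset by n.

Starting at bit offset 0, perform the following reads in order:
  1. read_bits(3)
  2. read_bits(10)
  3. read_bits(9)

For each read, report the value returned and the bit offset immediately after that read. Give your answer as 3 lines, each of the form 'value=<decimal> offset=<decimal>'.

Answer: value=3 offset=3
value=131 offset=13
value=121 offset=22

Derivation:
Read 1: bits[0:3] width=3 -> value=3 (bin 011); offset now 3 = byte 0 bit 3; 29 bits remain
Read 2: bits[3:13] width=10 -> value=131 (bin 0010000011); offset now 13 = byte 1 bit 5; 19 bits remain
Read 3: bits[13:22] width=9 -> value=121 (bin 001111001); offset now 22 = byte 2 bit 6; 10 bits remain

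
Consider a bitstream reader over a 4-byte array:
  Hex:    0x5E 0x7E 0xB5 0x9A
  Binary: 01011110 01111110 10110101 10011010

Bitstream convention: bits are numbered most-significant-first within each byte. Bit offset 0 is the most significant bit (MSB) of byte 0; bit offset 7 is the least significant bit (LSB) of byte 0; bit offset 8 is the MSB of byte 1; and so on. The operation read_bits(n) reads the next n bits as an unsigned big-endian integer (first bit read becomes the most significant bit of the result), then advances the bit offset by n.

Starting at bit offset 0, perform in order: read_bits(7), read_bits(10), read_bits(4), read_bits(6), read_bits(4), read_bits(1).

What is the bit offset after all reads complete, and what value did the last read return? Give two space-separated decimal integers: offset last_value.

Read 1: bits[0:7] width=7 -> value=47 (bin 0101111); offset now 7 = byte 0 bit 7; 25 bits remain
Read 2: bits[7:17] width=10 -> value=253 (bin 0011111101); offset now 17 = byte 2 bit 1; 15 bits remain
Read 3: bits[17:21] width=4 -> value=6 (bin 0110); offset now 21 = byte 2 bit 5; 11 bits remain
Read 4: bits[21:27] width=6 -> value=44 (bin 101100); offset now 27 = byte 3 bit 3; 5 bits remain
Read 5: bits[27:31] width=4 -> value=13 (bin 1101); offset now 31 = byte 3 bit 7; 1 bits remain
Read 6: bits[31:32] width=1 -> value=0 (bin 0); offset now 32 = byte 4 bit 0; 0 bits remain

Answer: 32 0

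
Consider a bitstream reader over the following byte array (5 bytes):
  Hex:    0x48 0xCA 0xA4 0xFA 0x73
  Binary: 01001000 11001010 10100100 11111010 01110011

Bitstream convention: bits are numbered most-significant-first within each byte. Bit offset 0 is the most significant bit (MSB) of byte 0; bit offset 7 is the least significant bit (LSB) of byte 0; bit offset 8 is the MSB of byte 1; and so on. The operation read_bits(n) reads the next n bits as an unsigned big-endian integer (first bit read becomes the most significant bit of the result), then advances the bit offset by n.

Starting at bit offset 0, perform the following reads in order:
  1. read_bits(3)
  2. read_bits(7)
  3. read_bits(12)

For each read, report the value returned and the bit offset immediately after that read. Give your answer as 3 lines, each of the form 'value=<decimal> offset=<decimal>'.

Read 1: bits[0:3] width=3 -> value=2 (bin 010); offset now 3 = byte 0 bit 3; 37 bits remain
Read 2: bits[3:10] width=7 -> value=35 (bin 0100011); offset now 10 = byte 1 bit 2; 30 bits remain
Read 3: bits[10:22] width=12 -> value=681 (bin 001010101001); offset now 22 = byte 2 bit 6; 18 bits remain

Answer: value=2 offset=3
value=35 offset=10
value=681 offset=22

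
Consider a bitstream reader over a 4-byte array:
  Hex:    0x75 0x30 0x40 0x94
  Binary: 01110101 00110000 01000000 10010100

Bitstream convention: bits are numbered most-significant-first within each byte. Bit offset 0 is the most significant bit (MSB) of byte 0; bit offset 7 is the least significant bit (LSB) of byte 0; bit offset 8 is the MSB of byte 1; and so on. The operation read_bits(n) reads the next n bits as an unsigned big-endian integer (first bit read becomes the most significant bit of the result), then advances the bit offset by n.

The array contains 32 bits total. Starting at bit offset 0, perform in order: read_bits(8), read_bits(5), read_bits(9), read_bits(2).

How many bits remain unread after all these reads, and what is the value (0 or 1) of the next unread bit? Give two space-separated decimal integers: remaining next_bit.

Answer: 8 1

Derivation:
Read 1: bits[0:8] width=8 -> value=117 (bin 01110101); offset now 8 = byte 1 bit 0; 24 bits remain
Read 2: bits[8:13] width=5 -> value=6 (bin 00110); offset now 13 = byte 1 bit 5; 19 bits remain
Read 3: bits[13:22] width=9 -> value=16 (bin 000010000); offset now 22 = byte 2 bit 6; 10 bits remain
Read 4: bits[22:24] width=2 -> value=0 (bin 00); offset now 24 = byte 3 bit 0; 8 bits remain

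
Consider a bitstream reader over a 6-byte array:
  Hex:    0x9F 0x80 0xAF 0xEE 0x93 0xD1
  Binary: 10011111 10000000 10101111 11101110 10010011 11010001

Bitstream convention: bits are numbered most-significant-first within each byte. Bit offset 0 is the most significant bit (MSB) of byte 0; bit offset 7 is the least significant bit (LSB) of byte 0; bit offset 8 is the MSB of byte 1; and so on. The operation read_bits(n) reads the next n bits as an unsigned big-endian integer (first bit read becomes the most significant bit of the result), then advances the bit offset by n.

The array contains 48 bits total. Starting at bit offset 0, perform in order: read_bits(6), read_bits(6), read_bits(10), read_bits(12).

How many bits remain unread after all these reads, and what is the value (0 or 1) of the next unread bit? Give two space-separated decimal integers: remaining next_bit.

Read 1: bits[0:6] width=6 -> value=39 (bin 100111); offset now 6 = byte 0 bit 6; 42 bits remain
Read 2: bits[6:12] width=6 -> value=56 (bin 111000); offset now 12 = byte 1 bit 4; 36 bits remain
Read 3: bits[12:22] width=10 -> value=43 (bin 0000101011); offset now 22 = byte 2 bit 6; 26 bits remain
Read 4: bits[22:34] width=12 -> value=4026 (bin 111110111010); offset now 34 = byte 4 bit 2; 14 bits remain

Answer: 14 0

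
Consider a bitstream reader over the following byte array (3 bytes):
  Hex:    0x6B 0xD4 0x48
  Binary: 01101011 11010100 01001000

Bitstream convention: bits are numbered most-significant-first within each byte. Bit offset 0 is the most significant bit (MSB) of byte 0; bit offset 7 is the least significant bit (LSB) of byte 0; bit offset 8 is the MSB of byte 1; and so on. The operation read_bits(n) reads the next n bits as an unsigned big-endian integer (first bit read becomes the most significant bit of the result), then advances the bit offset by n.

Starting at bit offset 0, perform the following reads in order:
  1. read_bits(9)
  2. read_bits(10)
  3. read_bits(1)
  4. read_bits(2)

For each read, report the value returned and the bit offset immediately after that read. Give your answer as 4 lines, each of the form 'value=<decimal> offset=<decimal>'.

Answer: value=215 offset=9
value=674 offset=19
value=0 offset=20
value=2 offset=22

Derivation:
Read 1: bits[0:9] width=9 -> value=215 (bin 011010111); offset now 9 = byte 1 bit 1; 15 bits remain
Read 2: bits[9:19] width=10 -> value=674 (bin 1010100010); offset now 19 = byte 2 bit 3; 5 bits remain
Read 3: bits[19:20] width=1 -> value=0 (bin 0); offset now 20 = byte 2 bit 4; 4 bits remain
Read 4: bits[20:22] width=2 -> value=2 (bin 10); offset now 22 = byte 2 bit 6; 2 bits remain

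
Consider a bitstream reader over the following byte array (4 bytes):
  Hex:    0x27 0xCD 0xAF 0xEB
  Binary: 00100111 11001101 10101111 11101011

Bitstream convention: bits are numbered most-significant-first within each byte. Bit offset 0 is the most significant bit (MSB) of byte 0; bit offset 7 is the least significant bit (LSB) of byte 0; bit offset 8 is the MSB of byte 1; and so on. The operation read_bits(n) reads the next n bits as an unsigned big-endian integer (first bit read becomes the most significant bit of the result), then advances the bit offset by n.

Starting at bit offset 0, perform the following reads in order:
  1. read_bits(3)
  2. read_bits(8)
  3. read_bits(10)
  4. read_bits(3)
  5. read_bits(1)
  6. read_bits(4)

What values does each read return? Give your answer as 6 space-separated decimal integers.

Answer: 1 62 437 7 1 13

Derivation:
Read 1: bits[0:3] width=3 -> value=1 (bin 001); offset now 3 = byte 0 bit 3; 29 bits remain
Read 2: bits[3:11] width=8 -> value=62 (bin 00111110); offset now 11 = byte 1 bit 3; 21 bits remain
Read 3: bits[11:21] width=10 -> value=437 (bin 0110110101); offset now 21 = byte 2 bit 5; 11 bits remain
Read 4: bits[21:24] width=3 -> value=7 (bin 111); offset now 24 = byte 3 bit 0; 8 bits remain
Read 5: bits[24:25] width=1 -> value=1 (bin 1); offset now 25 = byte 3 bit 1; 7 bits remain
Read 6: bits[25:29] width=4 -> value=13 (bin 1101); offset now 29 = byte 3 bit 5; 3 bits remain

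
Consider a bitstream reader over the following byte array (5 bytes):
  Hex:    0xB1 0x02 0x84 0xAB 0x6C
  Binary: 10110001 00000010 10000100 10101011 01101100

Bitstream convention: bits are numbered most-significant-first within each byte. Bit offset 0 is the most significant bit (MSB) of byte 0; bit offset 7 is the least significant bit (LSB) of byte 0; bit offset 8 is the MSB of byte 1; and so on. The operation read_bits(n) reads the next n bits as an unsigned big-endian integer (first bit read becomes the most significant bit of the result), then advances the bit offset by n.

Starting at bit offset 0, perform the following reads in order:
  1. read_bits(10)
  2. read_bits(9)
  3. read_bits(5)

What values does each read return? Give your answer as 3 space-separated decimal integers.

Answer: 708 20 4

Derivation:
Read 1: bits[0:10] width=10 -> value=708 (bin 1011000100); offset now 10 = byte 1 bit 2; 30 bits remain
Read 2: bits[10:19] width=9 -> value=20 (bin 000010100); offset now 19 = byte 2 bit 3; 21 bits remain
Read 3: bits[19:24] width=5 -> value=4 (bin 00100); offset now 24 = byte 3 bit 0; 16 bits remain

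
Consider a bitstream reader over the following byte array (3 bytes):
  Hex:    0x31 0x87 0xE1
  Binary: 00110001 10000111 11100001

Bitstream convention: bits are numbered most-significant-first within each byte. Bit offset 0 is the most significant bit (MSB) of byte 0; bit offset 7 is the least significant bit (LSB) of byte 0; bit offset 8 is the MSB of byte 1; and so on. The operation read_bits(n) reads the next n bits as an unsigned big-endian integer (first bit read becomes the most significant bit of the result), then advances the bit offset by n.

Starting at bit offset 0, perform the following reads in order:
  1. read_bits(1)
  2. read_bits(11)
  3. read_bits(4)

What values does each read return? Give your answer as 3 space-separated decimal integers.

Answer: 0 792 7

Derivation:
Read 1: bits[0:1] width=1 -> value=0 (bin 0); offset now 1 = byte 0 bit 1; 23 bits remain
Read 2: bits[1:12] width=11 -> value=792 (bin 01100011000); offset now 12 = byte 1 bit 4; 12 bits remain
Read 3: bits[12:16] width=4 -> value=7 (bin 0111); offset now 16 = byte 2 bit 0; 8 bits remain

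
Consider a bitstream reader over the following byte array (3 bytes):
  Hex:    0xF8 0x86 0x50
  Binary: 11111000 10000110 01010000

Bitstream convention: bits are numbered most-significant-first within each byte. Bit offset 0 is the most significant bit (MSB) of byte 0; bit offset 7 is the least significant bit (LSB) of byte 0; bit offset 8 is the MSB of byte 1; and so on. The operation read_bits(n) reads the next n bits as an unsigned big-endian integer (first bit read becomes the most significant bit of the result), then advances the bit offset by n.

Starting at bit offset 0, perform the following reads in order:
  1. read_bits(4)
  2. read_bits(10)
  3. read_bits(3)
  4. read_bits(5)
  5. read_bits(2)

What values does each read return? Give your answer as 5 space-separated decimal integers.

Read 1: bits[0:4] width=4 -> value=15 (bin 1111); offset now 4 = byte 0 bit 4; 20 bits remain
Read 2: bits[4:14] width=10 -> value=545 (bin 1000100001); offset now 14 = byte 1 bit 6; 10 bits remain
Read 3: bits[14:17] width=3 -> value=4 (bin 100); offset now 17 = byte 2 bit 1; 7 bits remain
Read 4: bits[17:22] width=5 -> value=20 (bin 10100); offset now 22 = byte 2 bit 6; 2 bits remain
Read 5: bits[22:24] width=2 -> value=0 (bin 00); offset now 24 = byte 3 bit 0; 0 bits remain

Answer: 15 545 4 20 0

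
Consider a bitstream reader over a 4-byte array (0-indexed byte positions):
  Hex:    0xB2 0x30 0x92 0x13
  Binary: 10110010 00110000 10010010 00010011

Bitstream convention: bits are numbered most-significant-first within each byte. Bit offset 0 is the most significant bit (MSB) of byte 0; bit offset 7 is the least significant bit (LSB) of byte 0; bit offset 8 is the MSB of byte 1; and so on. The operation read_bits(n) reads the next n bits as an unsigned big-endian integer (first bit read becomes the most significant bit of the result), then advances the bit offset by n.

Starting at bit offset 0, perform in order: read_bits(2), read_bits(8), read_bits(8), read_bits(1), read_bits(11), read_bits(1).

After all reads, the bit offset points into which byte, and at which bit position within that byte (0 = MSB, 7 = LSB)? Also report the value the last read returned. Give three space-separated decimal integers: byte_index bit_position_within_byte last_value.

Answer: 3 7 1

Derivation:
Read 1: bits[0:2] width=2 -> value=2 (bin 10); offset now 2 = byte 0 bit 2; 30 bits remain
Read 2: bits[2:10] width=8 -> value=200 (bin 11001000); offset now 10 = byte 1 bit 2; 22 bits remain
Read 3: bits[10:18] width=8 -> value=194 (bin 11000010); offset now 18 = byte 2 bit 2; 14 bits remain
Read 4: bits[18:19] width=1 -> value=0 (bin 0); offset now 19 = byte 2 bit 3; 13 bits remain
Read 5: bits[19:30] width=11 -> value=1156 (bin 10010000100); offset now 30 = byte 3 bit 6; 2 bits remain
Read 6: bits[30:31] width=1 -> value=1 (bin 1); offset now 31 = byte 3 bit 7; 1 bits remain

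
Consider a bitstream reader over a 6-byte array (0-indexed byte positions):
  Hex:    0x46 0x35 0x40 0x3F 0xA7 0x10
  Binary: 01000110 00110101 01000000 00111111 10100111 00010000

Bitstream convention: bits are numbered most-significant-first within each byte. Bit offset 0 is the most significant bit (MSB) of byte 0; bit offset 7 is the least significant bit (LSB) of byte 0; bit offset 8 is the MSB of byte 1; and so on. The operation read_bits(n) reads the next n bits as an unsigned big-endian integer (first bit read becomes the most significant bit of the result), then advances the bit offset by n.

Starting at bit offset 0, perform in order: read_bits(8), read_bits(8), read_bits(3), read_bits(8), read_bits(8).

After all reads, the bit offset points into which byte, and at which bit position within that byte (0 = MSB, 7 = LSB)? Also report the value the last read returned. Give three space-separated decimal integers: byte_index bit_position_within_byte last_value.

Read 1: bits[0:8] width=8 -> value=70 (bin 01000110); offset now 8 = byte 1 bit 0; 40 bits remain
Read 2: bits[8:16] width=8 -> value=53 (bin 00110101); offset now 16 = byte 2 bit 0; 32 bits remain
Read 3: bits[16:19] width=3 -> value=2 (bin 010); offset now 19 = byte 2 bit 3; 29 bits remain
Read 4: bits[19:27] width=8 -> value=1 (bin 00000001); offset now 27 = byte 3 bit 3; 21 bits remain
Read 5: bits[27:35] width=8 -> value=253 (bin 11111101); offset now 35 = byte 4 bit 3; 13 bits remain

Answer: 4 3 253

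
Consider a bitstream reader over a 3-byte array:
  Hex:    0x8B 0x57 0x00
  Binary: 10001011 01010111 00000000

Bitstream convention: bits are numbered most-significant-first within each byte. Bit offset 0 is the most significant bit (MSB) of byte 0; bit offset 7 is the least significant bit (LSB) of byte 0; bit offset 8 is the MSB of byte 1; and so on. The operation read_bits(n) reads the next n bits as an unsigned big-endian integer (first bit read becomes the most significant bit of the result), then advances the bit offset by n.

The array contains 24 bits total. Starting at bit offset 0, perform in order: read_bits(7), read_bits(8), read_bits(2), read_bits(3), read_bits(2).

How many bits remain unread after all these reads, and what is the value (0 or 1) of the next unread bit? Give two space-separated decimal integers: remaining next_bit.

Read 1: bits[0:7] width=7 -> value=69 (bin 1000101); offset now 7 = byte 0 bit 7; 17 bits remain
Read 2: bits[7:15] width=8 -> value=171 (bin 10101011); offset now 15 = byte 1 bit 7; 9 bits remain
Read 3: bits[15:17] width=2 -> value=2 (bin 10); offset now 17 = byte 2 bit 1; 7 bits remain
Read 4: bits[17:20] width=3 -> value=0 (bin 000); offset now 20 = byte 2 bit 4; 4 bits remain
Read 5: bits[20:22] width=2 -> value=0 (bin 00); offset now 22 = byte 2 bit 6; 2 bits remain

Answer: 2 0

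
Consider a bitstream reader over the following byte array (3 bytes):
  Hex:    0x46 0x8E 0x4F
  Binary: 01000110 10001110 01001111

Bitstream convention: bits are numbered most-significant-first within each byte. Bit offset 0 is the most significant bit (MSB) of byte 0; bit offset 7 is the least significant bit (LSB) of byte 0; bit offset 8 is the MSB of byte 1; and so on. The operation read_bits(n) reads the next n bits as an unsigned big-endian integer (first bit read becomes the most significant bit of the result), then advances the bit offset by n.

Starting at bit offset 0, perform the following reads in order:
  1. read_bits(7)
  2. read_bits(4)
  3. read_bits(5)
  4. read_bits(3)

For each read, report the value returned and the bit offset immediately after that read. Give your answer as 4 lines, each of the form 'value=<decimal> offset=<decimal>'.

Answer: value=35 offset=7
value=4 offset=11
value=14 offset=16
value=2 offset=19

Derivation:
Read 1: bits[0:7] width=7 -> value=35 (bin 0100011); offset now 7 = byte 0 bit 7; 17 bits remain
Read 2: bits[7:11] width=4 -> value=4 (bin 0100); offset now 11 = byte 1 bit 3; 13 bits remain
Read 3: bits[11:16] width=5 -> value=14 (bin 01110); offset now 16 = byte 2 bit 0; 8 bits remain
Read 4: bits[16:19] width=3 -> value=2 (bin 010); offset now 19 = byte 2 bit 3; 5 bits remain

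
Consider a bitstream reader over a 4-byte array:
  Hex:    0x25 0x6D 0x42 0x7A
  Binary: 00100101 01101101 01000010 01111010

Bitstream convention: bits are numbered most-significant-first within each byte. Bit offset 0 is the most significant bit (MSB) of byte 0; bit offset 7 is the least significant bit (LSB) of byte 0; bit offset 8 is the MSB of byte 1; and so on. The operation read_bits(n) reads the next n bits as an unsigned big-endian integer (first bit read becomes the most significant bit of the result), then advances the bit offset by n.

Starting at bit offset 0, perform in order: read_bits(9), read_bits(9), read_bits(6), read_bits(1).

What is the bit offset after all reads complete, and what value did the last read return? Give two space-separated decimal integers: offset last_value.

Read 1: bits[0:9] width=9 -> value=74 (bin 001001010); offset now 9 = byte 1 bit 1; 23 bits remain
Read 2: bits[9:18] width=9 -> value=437 (bin 110110101); offset now 18 = byte 2 bit 2; 14 bits remain
Read 3: bits[18:24] width=6 -> value=2 (bin 000010); offset now 24 = byte 3 bit 0; 8 bits remain
Read 4: bits[24:25] width=1 -> value=0 (bin 0); offset now 25 = byte 3 bit 1; 7 bits remain

Answer: 25 0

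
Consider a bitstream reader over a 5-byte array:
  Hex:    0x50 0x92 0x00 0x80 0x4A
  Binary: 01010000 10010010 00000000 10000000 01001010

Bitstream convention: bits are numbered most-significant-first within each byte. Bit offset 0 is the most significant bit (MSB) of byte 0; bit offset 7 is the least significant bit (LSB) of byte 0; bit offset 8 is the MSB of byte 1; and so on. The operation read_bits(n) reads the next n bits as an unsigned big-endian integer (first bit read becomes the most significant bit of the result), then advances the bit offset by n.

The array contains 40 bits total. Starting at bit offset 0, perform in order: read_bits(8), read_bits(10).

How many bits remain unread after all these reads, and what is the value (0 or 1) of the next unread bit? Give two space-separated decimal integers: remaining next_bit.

Read 1: bits[0:8] width=8 -> value=80 (bin 01010000); offset now 8 = byte 1 bit 0; 32 bits remain
Read 2: bits[8:18] width=10 -> value=584 (bin 1001001000); offset now 18 = byte 2 bit 2; 22 bits remain

Answer: 22 0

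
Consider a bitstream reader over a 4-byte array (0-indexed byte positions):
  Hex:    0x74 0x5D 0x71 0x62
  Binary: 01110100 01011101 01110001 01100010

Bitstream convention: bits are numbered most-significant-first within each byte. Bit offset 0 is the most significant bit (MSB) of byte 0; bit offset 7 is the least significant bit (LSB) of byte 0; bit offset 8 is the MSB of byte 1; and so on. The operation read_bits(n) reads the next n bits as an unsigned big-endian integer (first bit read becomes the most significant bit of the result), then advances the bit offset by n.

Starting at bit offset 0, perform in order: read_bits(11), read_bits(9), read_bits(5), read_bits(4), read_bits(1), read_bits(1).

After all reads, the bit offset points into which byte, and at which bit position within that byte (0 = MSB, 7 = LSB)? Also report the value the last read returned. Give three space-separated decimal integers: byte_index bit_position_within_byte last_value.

Read 1: bits[0:11] width=11 -> value=930 (bin 01110100010); offset now 11 = byte 1 bit 3; 21 bits remain
Read 2: bits[11:20] width=9 -> value=471 (bin 111010111); offset now 20 = byte 2 bit 4; 12 bits remain
Read 3: bits[20:25] width=5 -> value=2 (bin 00010); offset now 25 = byte 3 bit 1; 7 bits remain
Read 4: bits[25:29] width=4 -> value=12 (bin 1100); offset now 29 = byte 3 bit 5; 3 bits remain
Read 5: bits[29:30] width=1 -> value=0 (bin 0); offset now 30 = byte 3 bit 6; 2 bits remain
Read 6: bits[30:31] width=1 -> value=1 (bin 1); offset now 31 = byte 3 bit 7; 1 bits remain

Answer: 3 7 1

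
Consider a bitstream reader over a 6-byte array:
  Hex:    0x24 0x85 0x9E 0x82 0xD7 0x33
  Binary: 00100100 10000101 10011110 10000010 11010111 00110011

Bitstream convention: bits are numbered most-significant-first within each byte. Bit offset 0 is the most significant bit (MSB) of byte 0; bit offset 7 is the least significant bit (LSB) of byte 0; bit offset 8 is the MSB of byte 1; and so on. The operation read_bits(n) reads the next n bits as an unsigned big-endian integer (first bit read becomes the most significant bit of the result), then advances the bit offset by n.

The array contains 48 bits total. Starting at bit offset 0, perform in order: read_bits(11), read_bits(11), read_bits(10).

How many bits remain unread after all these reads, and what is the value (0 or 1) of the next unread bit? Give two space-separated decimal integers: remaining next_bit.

Read 1: bits[0:11] width=11 -> value=292 (bin 00100100100); offset now 11 = byte 1 bit 3; 37 bits remain
Read 2: bits[11:22] width=11 -> value=359 (bin 00101100111); offset now 22 = byte 2 bit 6; 26 bits remain
Read 3: bits[22:32] width=10 -> value=642 (bin 1010000010); offset now 32 = byte 4 bit 0; 16 bits remain

Answer: 16 1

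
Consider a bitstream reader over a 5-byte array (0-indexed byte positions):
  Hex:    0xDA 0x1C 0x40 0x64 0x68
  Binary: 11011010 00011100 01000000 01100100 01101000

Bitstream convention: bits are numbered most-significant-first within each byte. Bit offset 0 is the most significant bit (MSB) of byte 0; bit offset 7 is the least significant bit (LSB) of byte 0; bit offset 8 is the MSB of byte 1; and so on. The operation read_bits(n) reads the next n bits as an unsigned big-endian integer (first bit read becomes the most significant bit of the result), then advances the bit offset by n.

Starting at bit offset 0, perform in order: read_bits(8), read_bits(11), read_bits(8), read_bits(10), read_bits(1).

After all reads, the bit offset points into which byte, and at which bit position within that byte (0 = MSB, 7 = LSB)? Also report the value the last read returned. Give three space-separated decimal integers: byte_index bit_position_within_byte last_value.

Answer: 4 6 0

Derivation:
Read 1: bits[0:8] width=8 -> value=218 (bin 11011010); offset now 8 = byte 1 bit 0; 32 bits remain
Read 2: bits[8:19] width=11 -> value=226 (bin 00011100010); offset now 19 = byte 2 bit 3; 21 bits remain
Read 3: bits[19:27] width=8 -> value=3 (bin 00000011); offset now 27 = byte 3 bit 3; 13 bits remain
Read 4: bits[27:37] width=10 -> value=141 (bin 0010001101); offset now 37 = byte 4 bit 5; 3 bits remain
Read 5: bits[37:38] width=1 -> value=0 (bin 0); offset now 38 = byte 4 bit 6; 2 bits remain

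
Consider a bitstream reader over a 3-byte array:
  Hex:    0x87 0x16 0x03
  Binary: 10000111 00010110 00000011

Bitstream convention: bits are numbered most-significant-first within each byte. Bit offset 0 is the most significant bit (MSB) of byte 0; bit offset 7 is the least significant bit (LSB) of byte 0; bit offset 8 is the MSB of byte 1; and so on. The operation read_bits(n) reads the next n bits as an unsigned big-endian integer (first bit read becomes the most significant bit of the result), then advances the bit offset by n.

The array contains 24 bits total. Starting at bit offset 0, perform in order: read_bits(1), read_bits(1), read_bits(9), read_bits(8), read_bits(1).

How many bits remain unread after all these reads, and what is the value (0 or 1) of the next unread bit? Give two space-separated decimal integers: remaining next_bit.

Read 1: bits[0:1] width=1 -> value=1 (bin 1); offset now 1 = byte 0 bit 1; 23 bits remain
Read 2: bits[1:2] width=1 -> value=0 (bin 0); offset now 2 = byte 0 bit 2; 22 bits remain
Read 3: bits[2:11] width=9 -> value=56 (bin 000111000); offset now 11 = byte 1 bit 3; 13 bits remain
Read 4: bits[11:19] width=8 -> value=176 (bin 10110000); offset now 19 = byte 2 bit 3; 5 bits remain
Read 5: bits[19:20] width=1 -> value=0 (bin 0); offset now 20 = byte 2 bit 4; 4 bits remain

Answer: 4 0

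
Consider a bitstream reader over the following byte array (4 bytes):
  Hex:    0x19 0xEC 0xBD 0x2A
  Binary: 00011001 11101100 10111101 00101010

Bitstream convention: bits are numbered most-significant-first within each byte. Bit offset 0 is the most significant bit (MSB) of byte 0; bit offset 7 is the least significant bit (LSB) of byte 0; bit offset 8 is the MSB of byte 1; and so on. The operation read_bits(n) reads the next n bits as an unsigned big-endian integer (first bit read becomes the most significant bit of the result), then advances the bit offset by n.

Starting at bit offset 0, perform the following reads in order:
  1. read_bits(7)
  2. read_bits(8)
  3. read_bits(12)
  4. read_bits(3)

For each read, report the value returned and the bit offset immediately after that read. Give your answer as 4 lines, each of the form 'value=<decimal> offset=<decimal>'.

Read 1: bits[0:7] width=7 -> value=12 (bin 0001100); offset now 7 = byte 0 bit 7; 25 bits remain
Read 2: bits[7:15] width=8 -> value=246 (bin 11110110); offset now 15 = byte 1 bit 7; 17 bits remain
Read 3: bits[15:27] width=12 -> value=1513 (bin 010111101001); offset now 27 = byte 3 bit 3; 5 bits remain
Read 4: bits[27:30] width=3 -> value=2 (bin 010); offset now 30 = byte 3 bit 6; 2 bits remain

Answer: value=12 offset=7
value=246 offset=15
value=1513 offset=27
value=2 offset=30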